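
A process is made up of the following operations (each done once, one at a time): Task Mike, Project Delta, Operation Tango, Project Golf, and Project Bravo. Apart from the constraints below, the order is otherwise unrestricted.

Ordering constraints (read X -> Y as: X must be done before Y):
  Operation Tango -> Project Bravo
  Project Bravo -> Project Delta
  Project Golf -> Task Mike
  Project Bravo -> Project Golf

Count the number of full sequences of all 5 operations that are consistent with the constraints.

3

Operation Tango is the only operation with nothing required before it, so every ordering starts there.
Systematically extending each partial ordering one operation at a time and counting, there are 3 complete orderings.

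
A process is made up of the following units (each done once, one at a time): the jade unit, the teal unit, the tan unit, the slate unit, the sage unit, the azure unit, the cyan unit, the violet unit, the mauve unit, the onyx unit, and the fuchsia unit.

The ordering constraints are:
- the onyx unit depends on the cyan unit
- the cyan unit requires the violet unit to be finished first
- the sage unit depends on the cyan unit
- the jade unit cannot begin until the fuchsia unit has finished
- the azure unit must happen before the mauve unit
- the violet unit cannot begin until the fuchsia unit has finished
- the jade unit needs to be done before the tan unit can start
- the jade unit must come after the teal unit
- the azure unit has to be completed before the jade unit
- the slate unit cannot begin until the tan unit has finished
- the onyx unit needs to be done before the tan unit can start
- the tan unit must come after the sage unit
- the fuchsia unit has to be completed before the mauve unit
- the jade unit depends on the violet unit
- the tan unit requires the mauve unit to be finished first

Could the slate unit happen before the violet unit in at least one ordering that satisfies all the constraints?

No

Following the violet unit → the jade unit → the tan unit → the slate unit, the violet unit must precede the slate unit in every valid ordering.
So no valid ordering can have the slate unit before the violet unit.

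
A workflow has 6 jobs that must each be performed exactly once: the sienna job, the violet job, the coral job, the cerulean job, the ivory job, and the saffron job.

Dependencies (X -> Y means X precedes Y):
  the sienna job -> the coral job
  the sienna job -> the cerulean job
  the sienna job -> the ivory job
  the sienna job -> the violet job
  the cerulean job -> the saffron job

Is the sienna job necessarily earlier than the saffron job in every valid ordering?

Following the dependencies: the sienna job → the cerulean job → the saffron job.
So the sienna job must precede the saffron job in any valid ordering.

Yes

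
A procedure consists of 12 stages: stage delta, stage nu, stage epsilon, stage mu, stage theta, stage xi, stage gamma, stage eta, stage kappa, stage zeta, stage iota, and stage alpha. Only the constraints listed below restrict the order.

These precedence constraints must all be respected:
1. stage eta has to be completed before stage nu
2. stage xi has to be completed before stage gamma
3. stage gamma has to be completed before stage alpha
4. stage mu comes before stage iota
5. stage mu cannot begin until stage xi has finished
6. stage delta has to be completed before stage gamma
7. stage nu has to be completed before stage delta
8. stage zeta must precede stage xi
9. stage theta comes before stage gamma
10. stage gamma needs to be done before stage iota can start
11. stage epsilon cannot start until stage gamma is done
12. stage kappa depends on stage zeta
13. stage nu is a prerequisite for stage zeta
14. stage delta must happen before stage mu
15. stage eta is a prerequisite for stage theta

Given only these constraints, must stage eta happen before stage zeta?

Tracing the constraints gives a chain: stage eta → stage nu → stage zeta.
So stage eta must precede stage zeta in any valid ordering.

Yes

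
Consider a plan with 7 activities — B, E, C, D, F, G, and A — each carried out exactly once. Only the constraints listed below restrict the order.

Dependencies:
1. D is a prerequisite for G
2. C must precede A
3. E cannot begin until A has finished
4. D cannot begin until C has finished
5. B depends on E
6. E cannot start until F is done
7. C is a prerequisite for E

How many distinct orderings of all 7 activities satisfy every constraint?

40

The activities with no prerequisites are C, F; any of them can be placed first.
Systematically extending each partial ordering one activity at a time and counting, there are 40 complete orderings.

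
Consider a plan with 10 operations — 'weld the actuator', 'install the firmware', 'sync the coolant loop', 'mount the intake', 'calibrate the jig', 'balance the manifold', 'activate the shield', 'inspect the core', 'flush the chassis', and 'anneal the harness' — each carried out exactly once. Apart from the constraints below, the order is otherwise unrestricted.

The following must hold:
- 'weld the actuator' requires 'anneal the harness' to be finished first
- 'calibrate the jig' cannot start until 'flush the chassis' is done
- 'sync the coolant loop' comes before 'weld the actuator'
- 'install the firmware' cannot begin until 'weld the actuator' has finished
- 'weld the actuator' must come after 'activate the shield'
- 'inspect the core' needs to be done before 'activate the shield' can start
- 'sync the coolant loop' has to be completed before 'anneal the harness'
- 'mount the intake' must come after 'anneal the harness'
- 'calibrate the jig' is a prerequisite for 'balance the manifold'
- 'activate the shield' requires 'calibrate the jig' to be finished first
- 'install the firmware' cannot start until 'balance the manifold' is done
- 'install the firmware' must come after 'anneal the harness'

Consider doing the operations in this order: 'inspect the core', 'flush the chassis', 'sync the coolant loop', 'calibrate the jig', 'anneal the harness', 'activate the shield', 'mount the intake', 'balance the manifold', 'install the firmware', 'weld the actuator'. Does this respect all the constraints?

Here 'weld the actuator' comes after 'install the firmware'.
But one of the constraints requires 'weld the actuator' before 'install the firmware', so this ordering violates it.

No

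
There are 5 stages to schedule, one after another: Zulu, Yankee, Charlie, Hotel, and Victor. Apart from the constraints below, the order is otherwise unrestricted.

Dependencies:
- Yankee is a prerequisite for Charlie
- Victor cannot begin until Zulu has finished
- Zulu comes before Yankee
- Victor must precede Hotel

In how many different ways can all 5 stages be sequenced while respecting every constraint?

6

Zulu is the only stage with nothing required before it, so every ordering starts there.
Enumerating by repeatedly choosing an available stage (one whose prerequisites are all placed) gives 6 distinct complete orderings.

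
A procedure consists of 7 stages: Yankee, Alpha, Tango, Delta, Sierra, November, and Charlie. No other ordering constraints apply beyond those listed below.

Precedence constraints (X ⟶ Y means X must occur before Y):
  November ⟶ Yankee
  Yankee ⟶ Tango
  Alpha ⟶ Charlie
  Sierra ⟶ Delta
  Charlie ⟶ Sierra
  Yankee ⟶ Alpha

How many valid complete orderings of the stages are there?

5

Only November has no prerequisites, so it must go first.
Enumerating by repeatedly choosing an available stage (one whose prerequisites are all placed) gives 5 distinct complete orderings.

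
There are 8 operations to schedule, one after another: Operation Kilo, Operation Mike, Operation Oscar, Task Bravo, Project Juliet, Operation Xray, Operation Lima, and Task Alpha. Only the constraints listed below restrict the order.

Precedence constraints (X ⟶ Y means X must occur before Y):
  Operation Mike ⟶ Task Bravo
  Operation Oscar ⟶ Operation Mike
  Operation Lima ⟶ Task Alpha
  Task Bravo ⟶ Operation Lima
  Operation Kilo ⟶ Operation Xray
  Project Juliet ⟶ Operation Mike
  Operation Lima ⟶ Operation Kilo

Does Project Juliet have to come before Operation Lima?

Chaining the stated constraints: Project Juliet → Operation Mike → Task Bravo → Operation Lima.
So Project Juliet must precede Operation Lima in any valid ordering.

Yes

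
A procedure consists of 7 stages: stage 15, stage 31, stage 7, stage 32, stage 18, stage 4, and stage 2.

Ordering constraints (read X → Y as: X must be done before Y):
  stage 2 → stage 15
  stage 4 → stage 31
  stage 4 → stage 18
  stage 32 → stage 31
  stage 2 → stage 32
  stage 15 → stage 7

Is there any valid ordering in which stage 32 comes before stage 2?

Following stage 2 → stage 32, stage 2 must precede stage 32 in every valid ordering.
Hence stage 32 can never be scheduled before stage 2.

No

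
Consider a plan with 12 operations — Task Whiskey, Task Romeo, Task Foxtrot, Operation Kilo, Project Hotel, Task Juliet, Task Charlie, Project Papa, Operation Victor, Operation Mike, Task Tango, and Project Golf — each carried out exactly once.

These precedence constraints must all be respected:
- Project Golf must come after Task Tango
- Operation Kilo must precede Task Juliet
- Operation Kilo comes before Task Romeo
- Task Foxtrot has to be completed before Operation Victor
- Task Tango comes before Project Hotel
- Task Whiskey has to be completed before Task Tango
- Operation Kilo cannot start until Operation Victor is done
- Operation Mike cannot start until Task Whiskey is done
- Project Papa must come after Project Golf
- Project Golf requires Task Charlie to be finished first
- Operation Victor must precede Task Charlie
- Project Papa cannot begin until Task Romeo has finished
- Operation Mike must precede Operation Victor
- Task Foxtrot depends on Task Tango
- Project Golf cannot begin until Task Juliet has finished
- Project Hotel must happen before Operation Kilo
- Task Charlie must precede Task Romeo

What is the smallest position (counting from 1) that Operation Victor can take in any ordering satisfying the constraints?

Every operation that must precede Operation Victor has to come before it. Tracing all chains that end at Operation Victor, those operations are: Task Whiskey, Task Foxtrot, Operation Mike, Task Tango — 4 in total.
So at minimum 4 operations come before Operation Victor, putting Operation Victor no earlier than position 5. That position is achievable by scheduling exactly those predecessors first.

5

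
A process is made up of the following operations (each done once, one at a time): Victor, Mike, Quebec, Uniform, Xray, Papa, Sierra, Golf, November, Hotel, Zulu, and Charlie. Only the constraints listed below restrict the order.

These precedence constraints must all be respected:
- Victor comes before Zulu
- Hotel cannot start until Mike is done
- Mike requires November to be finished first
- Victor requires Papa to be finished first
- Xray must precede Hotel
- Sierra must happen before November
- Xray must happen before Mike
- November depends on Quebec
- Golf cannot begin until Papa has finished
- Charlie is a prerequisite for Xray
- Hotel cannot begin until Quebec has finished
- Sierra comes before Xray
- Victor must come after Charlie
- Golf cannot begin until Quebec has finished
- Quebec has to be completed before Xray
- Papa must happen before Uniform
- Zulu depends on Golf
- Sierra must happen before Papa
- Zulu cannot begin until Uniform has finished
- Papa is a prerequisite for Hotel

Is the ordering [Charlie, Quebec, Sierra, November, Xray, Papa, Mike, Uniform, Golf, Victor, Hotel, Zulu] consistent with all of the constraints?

Going through the constraints one by one, each required predecessor appears earlier in the sequence than its dependent — e.g. Quebec (position 2) is before Hotel (position 11), as required.

Yes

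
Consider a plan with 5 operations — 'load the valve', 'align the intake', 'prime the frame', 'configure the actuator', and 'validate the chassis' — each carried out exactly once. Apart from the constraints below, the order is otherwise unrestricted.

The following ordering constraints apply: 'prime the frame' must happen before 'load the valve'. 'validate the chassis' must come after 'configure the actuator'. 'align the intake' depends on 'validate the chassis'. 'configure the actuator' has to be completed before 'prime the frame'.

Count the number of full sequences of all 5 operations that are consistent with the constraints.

6

'configure the actuator' is the only operation with nothing required before it, so every ordering starts there.
Systematically extending each partial ordering one operation at a time and counting, there are 6 complete orderings.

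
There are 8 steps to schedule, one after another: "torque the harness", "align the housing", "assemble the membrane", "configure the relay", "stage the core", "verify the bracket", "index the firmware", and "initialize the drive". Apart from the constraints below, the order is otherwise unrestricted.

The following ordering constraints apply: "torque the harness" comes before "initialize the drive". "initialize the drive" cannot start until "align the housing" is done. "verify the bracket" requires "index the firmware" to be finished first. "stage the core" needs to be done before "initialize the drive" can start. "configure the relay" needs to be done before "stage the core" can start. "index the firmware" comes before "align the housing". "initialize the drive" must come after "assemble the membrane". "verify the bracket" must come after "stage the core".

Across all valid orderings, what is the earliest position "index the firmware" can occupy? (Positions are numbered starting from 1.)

1

"index the firmware" has no prerequisites at all, so it can go in position 1.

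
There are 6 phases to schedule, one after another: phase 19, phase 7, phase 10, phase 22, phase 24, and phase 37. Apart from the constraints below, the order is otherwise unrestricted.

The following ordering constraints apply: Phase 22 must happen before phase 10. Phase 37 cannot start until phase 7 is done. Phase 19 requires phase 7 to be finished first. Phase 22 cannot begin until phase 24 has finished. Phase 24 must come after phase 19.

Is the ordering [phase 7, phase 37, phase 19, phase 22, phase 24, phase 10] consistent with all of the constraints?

No

In the proposed order, phase 22 appears before phase 24.
But one of the constraints requires phase 24 before phase 22, so this ordering violates it.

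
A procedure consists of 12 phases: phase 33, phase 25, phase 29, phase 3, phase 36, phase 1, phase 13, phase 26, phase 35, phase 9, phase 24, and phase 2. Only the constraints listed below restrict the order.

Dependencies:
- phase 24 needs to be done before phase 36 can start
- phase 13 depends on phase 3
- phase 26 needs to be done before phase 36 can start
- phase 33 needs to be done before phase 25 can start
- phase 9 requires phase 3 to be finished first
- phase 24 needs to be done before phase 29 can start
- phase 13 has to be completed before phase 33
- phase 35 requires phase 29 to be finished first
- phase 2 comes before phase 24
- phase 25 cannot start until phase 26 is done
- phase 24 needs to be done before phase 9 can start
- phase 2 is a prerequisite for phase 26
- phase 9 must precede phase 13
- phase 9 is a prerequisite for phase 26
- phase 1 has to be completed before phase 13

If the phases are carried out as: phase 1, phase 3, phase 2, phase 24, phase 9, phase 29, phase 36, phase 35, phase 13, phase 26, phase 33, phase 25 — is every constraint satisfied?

No

Here phase 26 comes after phase 36.
That contradicts the constraint that phase 26 must precede phase 36.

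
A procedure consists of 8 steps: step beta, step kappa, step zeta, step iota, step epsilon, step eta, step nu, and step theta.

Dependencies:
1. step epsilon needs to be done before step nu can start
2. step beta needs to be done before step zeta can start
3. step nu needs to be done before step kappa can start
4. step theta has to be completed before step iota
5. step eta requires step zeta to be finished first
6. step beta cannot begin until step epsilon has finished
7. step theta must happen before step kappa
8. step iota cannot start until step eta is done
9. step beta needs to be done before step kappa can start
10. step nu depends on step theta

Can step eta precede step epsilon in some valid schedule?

The constraints give a chain step epsilon → step beta → step zeta → step eta, which forces step epsilon before step eta.
So no valid ordering can have step eta before step epsilon.

No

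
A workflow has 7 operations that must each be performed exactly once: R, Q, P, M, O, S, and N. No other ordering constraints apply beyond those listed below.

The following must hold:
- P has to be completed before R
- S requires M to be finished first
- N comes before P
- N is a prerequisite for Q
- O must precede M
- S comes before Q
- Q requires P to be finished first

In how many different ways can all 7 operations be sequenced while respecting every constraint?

2 operations have no prerequisites (O, N), so any of them could come first.
Systematically extending each partial ordering one operation at a time and counting, there are 30 complete orderings.

30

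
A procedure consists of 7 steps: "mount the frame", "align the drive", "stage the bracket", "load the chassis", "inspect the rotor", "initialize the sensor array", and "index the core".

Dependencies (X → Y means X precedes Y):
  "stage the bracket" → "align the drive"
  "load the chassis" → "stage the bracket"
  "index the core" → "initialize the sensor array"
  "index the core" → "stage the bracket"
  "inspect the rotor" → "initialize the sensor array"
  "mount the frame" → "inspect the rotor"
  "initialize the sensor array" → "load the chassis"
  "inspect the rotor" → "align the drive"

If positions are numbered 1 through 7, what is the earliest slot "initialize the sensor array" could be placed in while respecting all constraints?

Working backwards through the constraints from "initialize the sensor array", its full set of required predecessors is "mount the frame", "inspect the rotor", "index the core" — 3 of them.
With 3 mandatory predecessors, the earliest "initialize the sensor array" can sit is position 3+1 = 4, and placing just those 3 first achieves it.

4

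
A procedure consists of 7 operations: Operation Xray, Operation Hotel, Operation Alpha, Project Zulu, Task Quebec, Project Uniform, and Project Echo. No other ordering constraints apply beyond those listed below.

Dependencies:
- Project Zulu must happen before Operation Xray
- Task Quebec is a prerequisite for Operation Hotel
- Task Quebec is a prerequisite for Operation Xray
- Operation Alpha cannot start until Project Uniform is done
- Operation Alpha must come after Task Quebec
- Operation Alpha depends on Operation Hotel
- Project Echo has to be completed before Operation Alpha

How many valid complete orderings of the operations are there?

The operations with no prerequisites are Project Zulu, Task Quebec, Project Uniform, Project Echo; any of them can be placed first.
Systematically extending each partial ordering one operation at a time and counting, there are 222 complete orderings.

222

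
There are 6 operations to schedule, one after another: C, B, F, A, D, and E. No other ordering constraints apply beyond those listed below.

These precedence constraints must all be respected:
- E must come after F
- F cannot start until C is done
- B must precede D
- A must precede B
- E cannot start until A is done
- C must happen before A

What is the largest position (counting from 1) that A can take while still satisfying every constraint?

3

Every operation that must follow A has to come after it. Tracing all chains starting from A, those operations are: B, D, E — 3 in total.
So at least 3 operations follow A, putting A no later than position 3. That position is achievable by scheduling everything else first.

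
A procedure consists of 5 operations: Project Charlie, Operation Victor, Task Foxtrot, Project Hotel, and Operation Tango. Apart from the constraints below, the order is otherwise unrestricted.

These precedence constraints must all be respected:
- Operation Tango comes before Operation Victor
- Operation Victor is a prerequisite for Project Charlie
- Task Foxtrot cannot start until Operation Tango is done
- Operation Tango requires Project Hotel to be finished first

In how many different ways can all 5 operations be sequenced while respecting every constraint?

3

Only Project Hotel has no prerequisites, so it must go first.
Counting all ways to extend the partial order to a total order gives 3.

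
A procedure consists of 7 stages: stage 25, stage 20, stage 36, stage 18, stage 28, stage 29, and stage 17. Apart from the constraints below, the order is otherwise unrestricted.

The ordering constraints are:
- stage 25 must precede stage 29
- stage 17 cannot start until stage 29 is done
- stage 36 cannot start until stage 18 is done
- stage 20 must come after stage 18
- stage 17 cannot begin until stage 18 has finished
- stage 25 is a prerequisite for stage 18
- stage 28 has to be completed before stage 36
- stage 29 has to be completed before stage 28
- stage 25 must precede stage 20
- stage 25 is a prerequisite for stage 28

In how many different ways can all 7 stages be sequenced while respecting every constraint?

Only stage 25 has no prerequisites, so it must go first.
Counting all ways to extend the partial order to a total order gives 33.

33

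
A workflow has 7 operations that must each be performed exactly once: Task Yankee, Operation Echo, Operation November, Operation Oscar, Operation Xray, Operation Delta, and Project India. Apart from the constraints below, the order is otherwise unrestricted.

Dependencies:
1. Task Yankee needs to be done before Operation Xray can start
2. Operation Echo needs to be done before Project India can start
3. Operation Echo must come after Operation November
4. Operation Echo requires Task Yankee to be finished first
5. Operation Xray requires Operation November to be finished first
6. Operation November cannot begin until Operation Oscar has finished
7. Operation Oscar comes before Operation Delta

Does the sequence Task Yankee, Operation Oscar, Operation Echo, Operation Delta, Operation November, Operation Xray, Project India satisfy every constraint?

No

In the proposed order, Operation Echo appears before Operation November.
That contradicts the constraint that Operation November must precede Operation Echo.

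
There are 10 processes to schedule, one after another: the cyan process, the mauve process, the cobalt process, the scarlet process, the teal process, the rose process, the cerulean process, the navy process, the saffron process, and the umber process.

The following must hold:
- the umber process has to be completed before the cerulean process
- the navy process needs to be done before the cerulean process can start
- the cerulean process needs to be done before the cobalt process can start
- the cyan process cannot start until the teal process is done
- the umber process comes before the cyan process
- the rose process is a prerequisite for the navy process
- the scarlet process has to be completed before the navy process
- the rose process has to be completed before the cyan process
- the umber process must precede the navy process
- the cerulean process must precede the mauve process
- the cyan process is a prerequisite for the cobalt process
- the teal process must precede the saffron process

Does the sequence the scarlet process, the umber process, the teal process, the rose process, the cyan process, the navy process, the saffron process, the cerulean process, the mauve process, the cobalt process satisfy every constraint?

Going through the constraints one by one, each required predecessor appears earlier in the sequence than its dependent — e.g. the umber process (position 2) is before the cerulean process (position 8), as required.

Yes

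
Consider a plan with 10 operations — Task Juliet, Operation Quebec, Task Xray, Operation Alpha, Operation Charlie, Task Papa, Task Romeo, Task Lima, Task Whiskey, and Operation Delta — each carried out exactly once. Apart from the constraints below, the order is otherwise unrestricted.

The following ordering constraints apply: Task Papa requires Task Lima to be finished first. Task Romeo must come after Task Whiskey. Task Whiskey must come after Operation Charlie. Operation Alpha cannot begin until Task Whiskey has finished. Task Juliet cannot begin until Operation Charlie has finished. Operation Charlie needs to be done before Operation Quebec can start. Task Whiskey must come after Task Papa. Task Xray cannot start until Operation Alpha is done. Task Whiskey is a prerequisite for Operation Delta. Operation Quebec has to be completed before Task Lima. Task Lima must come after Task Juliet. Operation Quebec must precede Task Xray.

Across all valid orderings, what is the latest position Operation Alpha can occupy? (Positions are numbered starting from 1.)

9

Following the constraints forward from Operation Alpha, its only required successor is Task Xray.
So at least 1 operation follows Operation Alpha, putting Operation Alpha no later than position 9. That position is achievable by scheduling everything else first.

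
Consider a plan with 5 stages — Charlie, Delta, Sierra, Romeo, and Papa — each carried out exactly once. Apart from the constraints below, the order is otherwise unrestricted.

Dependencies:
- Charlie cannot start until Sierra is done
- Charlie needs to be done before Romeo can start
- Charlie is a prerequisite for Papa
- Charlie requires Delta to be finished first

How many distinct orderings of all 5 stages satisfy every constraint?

The stages with no prerequisites are Delta, Sierra; any of them can be placed first.
Systematically extending each partial ordering one stage at a time and counting, there are 4 complete orderings.

4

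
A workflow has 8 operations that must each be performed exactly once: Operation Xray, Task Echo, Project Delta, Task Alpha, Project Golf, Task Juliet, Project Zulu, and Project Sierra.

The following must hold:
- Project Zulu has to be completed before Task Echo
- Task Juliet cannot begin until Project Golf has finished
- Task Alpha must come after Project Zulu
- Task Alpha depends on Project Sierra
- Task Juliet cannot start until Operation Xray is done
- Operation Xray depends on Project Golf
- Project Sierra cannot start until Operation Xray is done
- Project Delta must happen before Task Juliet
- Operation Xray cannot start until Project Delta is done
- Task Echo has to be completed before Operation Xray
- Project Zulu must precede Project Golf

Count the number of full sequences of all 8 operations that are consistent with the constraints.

2 operations have no prerequisites (Project Delta, Project Zulu), so any of them could come first.
Enumerating by repeatedly choosing an available operation (one whose prerequisites are all placed) gives 24 distinct complete orderings.

24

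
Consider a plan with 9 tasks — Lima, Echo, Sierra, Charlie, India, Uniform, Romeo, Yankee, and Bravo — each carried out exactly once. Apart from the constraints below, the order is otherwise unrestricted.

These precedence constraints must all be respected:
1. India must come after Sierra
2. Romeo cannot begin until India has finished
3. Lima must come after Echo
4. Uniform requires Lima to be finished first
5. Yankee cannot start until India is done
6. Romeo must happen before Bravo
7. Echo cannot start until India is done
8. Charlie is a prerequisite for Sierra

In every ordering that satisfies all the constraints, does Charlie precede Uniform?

Yes

Chaining the stated constraints: Charlie → Sierra → India → Echo → Lima → Uniform.
Hence Charlie necessarily comes before Uniform.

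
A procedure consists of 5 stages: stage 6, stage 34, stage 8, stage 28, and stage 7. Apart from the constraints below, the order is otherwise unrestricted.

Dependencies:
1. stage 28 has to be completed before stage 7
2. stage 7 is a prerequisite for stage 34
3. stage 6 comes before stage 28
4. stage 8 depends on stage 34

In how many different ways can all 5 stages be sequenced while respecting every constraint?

1

Only stage 6 has no prerequisites, so it must go first.
Continuing from there, at each step only one stage has all its prerequisites placed, so the ordering is fully determined — there is exactly 1.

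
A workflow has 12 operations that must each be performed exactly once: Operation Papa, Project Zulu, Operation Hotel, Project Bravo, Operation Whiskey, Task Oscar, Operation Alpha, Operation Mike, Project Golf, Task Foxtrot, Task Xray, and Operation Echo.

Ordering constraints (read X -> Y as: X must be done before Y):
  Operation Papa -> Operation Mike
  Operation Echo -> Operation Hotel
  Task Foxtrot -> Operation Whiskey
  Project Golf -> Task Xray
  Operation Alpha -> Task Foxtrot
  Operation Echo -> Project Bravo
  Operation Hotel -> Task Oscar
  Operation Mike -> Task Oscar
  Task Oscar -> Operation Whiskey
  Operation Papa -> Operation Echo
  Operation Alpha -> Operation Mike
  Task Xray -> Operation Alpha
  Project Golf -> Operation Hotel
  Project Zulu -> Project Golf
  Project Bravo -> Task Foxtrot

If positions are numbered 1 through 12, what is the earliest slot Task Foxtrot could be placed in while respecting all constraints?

Every operation that must precede Task Foxtrot has to come before it. Tracing all chains that end at Task Foxtrot, those operations are: Operation Papa, Project Zulu, Project Bravo, Operation Alpha, Project Golf, Task Xray, Operation Echo — 7 in total.
So at minimum 7 operations come before Task Foxtrot, putting Task Foxtrot no earlier than position 8. That position is achievable by scheduling exactly those predecessors first.

8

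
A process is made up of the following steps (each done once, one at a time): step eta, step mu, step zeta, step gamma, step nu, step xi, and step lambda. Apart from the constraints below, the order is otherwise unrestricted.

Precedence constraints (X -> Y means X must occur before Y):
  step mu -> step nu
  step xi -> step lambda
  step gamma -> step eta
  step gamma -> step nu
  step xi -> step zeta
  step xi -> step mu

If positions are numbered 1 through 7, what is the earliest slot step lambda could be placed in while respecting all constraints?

2

The only step forced before step lambda (directly or transitively) is step xi.
With 1 mandatory predecessor, the earliest step lambda can sit is position 1+1 = 2, and placing just that one first achieves it.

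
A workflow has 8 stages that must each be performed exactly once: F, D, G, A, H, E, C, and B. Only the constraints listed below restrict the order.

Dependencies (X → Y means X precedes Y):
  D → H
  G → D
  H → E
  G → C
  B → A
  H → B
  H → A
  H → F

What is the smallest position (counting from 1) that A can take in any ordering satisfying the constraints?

5

The stages that are forced before A, directly or transitively, are D, G, H, B. That's 4 stages.
So at minimum 4 stages come before A, putting A no earlier than position 5. That position is achievable by scheduling exactly those predecessors first.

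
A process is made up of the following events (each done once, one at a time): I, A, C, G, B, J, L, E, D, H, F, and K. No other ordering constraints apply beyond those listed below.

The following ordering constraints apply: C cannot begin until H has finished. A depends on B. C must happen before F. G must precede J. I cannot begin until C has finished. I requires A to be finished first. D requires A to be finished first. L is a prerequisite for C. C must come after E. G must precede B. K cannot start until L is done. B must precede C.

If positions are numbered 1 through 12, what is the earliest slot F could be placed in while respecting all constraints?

Working backwards through the constraints from F, its full set of required predecessors is C, G, B, L, E, H — 6 of them.
With 6 mandatory predecessors, the earliest F can sit is position 6+1 = 7, and placing just those 6 first achieves it.

7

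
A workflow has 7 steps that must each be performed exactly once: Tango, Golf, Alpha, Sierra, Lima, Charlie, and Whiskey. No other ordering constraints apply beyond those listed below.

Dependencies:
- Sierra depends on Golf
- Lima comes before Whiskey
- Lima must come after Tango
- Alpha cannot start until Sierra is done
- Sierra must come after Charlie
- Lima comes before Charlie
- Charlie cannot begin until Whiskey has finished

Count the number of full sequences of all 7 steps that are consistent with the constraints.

5

2 steps have no prerequisites (Tango, Golf), so any of them could come first.
Systematically extending each partial ordering one step at a time and counting, there are 5 complete orderings.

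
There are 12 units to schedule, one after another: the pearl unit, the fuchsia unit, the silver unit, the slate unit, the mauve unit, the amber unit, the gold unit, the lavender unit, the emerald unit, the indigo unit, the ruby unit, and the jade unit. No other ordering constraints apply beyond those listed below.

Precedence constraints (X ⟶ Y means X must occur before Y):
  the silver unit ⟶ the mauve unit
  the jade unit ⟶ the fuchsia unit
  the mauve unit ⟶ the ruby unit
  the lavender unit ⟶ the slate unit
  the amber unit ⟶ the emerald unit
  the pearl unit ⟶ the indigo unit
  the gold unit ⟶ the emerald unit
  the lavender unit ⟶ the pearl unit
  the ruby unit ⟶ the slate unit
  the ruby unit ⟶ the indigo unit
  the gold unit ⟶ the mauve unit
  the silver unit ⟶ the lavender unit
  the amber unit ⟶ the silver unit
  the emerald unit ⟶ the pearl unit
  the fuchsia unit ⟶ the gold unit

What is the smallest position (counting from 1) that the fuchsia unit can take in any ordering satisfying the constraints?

2

Working backwards through the constraints from the fuchsia unit, its only required predecessor is the jade unit.
So at minimum 1 unit comes before the fuchsia unit, putting the fuchsia unit no earlier than position 2. That position is achievable by scheduling exactly that predecessor first.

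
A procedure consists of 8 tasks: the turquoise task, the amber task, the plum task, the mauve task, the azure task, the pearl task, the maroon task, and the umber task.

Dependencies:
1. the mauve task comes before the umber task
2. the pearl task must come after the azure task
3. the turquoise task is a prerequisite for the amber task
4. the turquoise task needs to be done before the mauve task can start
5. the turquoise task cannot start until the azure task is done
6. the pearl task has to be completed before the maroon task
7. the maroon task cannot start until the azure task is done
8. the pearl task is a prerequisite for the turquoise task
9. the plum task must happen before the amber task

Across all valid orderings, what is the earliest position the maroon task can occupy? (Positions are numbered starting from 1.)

3

Working backwards through the constraints from the maroon task, its full set of required predecessors is the azure task, the pearl task — 2 of them.
With 2 mandatory predecessors, the earliest the maroon task can sit is position 2+1 = 3, and placing just those 2 first achieves it.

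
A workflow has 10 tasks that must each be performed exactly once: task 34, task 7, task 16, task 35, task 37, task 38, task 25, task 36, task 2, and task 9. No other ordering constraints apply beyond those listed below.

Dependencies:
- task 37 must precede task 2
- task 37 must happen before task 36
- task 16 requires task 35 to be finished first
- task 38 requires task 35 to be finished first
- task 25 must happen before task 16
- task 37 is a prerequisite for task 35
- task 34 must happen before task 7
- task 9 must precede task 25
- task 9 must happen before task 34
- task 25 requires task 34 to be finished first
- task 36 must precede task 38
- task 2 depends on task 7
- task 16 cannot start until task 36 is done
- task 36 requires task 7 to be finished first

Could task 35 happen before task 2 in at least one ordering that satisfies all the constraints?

No chain of constraints runs from task 2 to task 35, so task 2 is not required to come first.
So a valid ordering placing task 35 earlier than task 2 exists.

Yes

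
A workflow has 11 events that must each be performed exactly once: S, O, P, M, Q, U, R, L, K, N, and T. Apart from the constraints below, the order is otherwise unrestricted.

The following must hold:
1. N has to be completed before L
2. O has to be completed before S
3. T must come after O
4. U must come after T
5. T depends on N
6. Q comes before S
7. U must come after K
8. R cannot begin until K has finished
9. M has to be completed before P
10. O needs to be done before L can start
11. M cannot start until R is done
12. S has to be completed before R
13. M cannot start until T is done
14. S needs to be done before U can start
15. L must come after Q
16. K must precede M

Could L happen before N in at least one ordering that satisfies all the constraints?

Following N → L, N must precede L in every valid ordering.
So no valid ordering can have L before N.

No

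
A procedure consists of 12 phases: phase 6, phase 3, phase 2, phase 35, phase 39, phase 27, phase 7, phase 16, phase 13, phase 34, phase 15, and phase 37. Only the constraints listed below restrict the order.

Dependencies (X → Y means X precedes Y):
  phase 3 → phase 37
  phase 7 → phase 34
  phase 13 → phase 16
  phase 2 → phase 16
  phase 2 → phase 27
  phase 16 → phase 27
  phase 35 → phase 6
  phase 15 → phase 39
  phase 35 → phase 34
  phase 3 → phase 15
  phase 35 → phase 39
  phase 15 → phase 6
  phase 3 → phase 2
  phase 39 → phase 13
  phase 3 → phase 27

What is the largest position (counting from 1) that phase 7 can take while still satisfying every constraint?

The only phase forced after phase 7 (directly or by a chain) is phase 34.
So at least 1 phase follows phase 7, putting phase 7 no later than position 11. That position is achievable by scheduling everything else first.

11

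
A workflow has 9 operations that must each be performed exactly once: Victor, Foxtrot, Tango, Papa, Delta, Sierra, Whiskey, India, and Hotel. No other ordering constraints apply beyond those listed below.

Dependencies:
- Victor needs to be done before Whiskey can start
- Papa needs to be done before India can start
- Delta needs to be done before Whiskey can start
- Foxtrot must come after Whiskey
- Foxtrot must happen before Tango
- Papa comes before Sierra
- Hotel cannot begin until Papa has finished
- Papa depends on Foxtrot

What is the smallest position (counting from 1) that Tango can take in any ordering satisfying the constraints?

The operations that are forced before Tango, directly or transitively, are Victor, Foxtrot, Delta, Whiskey. That's 4 operations.
So at minimum 4 operations come before Tango, putting Tango no earlier than position 5. That position is achievable by scheduling exactly those predecessors first.

5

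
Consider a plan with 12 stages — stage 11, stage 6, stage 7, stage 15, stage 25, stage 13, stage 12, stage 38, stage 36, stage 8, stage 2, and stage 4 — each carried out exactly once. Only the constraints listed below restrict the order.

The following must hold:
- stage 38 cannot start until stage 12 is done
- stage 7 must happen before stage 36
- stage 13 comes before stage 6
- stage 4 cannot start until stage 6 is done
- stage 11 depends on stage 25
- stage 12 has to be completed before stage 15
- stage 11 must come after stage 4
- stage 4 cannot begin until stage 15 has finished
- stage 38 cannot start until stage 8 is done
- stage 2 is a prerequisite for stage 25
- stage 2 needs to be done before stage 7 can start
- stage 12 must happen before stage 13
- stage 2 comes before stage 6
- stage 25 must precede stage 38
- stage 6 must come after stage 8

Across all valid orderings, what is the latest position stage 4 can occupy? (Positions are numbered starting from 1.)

The only stage forced after stage 4 (directly or by a chain) is stage 11.
With 1 mandatory successor out of 12 stages total, the latest slot for stage 4 is 12−1 = 11, and it's reachable by doing all non-successors before stage 4.

11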